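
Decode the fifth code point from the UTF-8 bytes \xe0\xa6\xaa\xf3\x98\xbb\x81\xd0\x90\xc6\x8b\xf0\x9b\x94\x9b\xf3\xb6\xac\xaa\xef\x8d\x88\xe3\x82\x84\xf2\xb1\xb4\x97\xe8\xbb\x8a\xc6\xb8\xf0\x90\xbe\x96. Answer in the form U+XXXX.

U+1B51B

Offset 0: leading byte 0xE0 = 11100000 → 3-byte char #1 = E0 A6 AA.
Offset 3: leading byte 0xF3 = 11110011 → 4-byte char #2 = F3 98 BB 81.
Offset 7: leading byte 0xD0 = 11010000 → 2-byte char #3 = D0 90.
Offset 9: leading byte 0xC6 = 11000110 → 2-byte char #4 = C6 8B.
Offset 11: leading byte 0xF0 = 11110000 → 4-byte char #5 = F0 9B 94 9B.
Leading byte 0xF0 = 11110000 matches 11110xxx → 4-byte sequence.
Byte 1: 0xF0 = 11110000, payload 000 (3 bits).
Byte 2: 0x9B = 10011011 (10xxxxxx ✓), payload 011011.
Byte 3: 0x94 = 10010100 (10xxxxxx ✓), payload 010100.
Byte 4: 0x9B = 10011011 (10xxxxxx ✓), payload 011011.
Concatenate: 000011011010100011011 = 0x1B51B (21 bits → U+1B51B).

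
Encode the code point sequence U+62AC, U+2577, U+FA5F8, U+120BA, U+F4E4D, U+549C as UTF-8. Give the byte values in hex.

E6 8A AC E2 95 B7 F3 BA 97 B8 F0 92 82 BA F3 B4 B9 8D E5 92 9C

U+62AC: 3-byte form → E6 8A AC.
U+2577: 3-byte form → E2 95 B7.
U+FA5F8: 4-byte form → F3 BA 97 B8.
U+120BA: 4-byte form → F0 92 82 BA.
U+F4E4D: 4-byte form → F3 B4 B9 8D.
U+549C: 3-byte form → E5 92 9C.
Concatenated (21 bytes): E6 8A AC E2 95 B7 F3 BA 97 B8 F0 92 82 BA F3 B4 B9 8D E5 92 9C.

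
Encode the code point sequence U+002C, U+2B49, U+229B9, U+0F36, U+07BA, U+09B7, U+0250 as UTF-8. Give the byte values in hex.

U+002C: 1-byte form → 2C.
U+2B49: 3-byte form → E2 AD 89.
U+229B9: 4-byte form → F0 A2 A6 B9.
U+0F36: 3-byte form → E0 BC B6.
U+07BA: 2-byte form → DE BA.
U+09B7: 3-byte form → E0 A6 B7.
U+0250: 2-byte form → C9 90.
Concatenated (18 bytes): 2C E2 AD 89 F0 A2 A6 B9 E0 BC B6 DE BA E0 A6 B7 C9 90.

2C E2 AD 89 F0 A2 A6 B9 E0 BC B6 DE BA E0 A6 B7 C9 90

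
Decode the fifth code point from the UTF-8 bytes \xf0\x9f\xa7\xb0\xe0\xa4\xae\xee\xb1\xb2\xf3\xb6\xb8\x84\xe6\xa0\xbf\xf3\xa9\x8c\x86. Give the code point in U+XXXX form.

Offset 0: leading byte 0xF0 = 11110000 → 4-byte char #1 = F0 9F A7 B0.
Offset 4: leading byte 0xE0 = 11100000 → 3-byte char #2 = E0 A4 AE.
Offset 7: leading byte 0xEE = 11101110 → 3-byte char #3 = EE B1 B2.
Offset 10: leading byte 0xF3 = 11110011 → 4-byte char #4 = F3 B6 B8 84.
Offset 14: leading byte 0xE6 = 11100110 → 3-byte char #5 = E6 A0 BF.
Leading byte 0xE6 = 11100110 matches 1110xxxx → 3-byte sequence.
Byte 1: 0xE6 = 11100110, payload 0110 (4 bits).
Byte 2: 0xA0 = 10100000 (10xxxxxx ✓), payload 100000.
Byte 3: 0xBF = 10111111 (10xxxxxx ✓), payload 111111.
Concatenate: 0110100000111111 = 0x683F (16 bits → U+683F).

U+683F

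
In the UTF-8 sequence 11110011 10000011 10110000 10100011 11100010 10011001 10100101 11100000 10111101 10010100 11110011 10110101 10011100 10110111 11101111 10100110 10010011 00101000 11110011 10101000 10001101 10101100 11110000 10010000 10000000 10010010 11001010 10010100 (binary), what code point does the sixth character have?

Offset 0: leading byte 0xF3 = 11110011 → 4-byte char #1 = F3 83 B0 A3.
Offset 4: leading byte 0xE2 = 11100010 → 3-byte char #2 = E2 99 A5.
Offset 7: leading byte 0xE0 = 11100000 → 3-byte char #3 = E0 BD 94.
Offset 10: leading byte 0xF3 = 11110011 → 4-byte char #4 = F3 B5 9C B7.
Offset 14: leading byte 0xEF = 11101111 → 3-byte char #5 = EF A6 93.
Offset 17: leading byte 0x28 = 00101000 → 1-byte char #6 = 28.
Leading byte 0x28 = 00101000 matches 0xxxxxxx → 1-byte sequence.
Byte 1: 0x28 = 00101000, payload 0101000 (7 bits).
Concatenate: 0101000 = 0x28 (7 bits → U+0028).

U+0028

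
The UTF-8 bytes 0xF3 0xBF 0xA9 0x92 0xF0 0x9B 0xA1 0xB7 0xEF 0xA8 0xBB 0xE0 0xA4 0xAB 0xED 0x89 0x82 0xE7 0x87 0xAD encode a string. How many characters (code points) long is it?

6

Byte at offset 0: 0xF3 = 11110011 → 4-byte char (#1). Advance 4.
Byte at offset 4: 0xF0 = 11110000 → 4-byte char (#2). Advance 4.
Byte at offset 8: 0xEF = 11101111 → 3-byte char (#3). Advance 3.
Byte at offset 11: 0xE0 = 11100000 → 3-byte char (#4). Advance 3.
Byte at offset 14: 0xED = 11101101 → 3-byte char (#5). Advance 3.
Byte at offset 17: 0xE7 = 11100111 → 3-byte char (#6). Advance 3.
Reached end at offset 20 after 6 code points.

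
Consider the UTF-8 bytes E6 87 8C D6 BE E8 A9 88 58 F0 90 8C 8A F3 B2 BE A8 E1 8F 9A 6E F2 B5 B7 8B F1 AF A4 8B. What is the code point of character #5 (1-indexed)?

U+1030A

Offset 0: leading byte 0xE6 = 11100110 → 3-byte char #1 = E6 87 8C.
Offset 3: leading byte 0xD6 = 11010110 → 2-byte char #2 = D6 BE.
Offset 5: leading byte 0xE8 = 11101000 → 3-byte char #3 = E8 A9 88.
Offset 8: leading byte 0x58 = 01011000 → 1-byte char #4 = 58.
Offset 9: leading byte 0xF0 = 11110000 → 4-byte char #5 = F0 90 8C 8A.
Leading byte 0xF0 = 11110000 matches 11110xxx → 4-byte sequence.
Byte 1: 0xF0 = 11110000, payload 000 (3 bits).
Byte 2: 0x90 = 10010000 (10xxxxxx ✓), payload 010000.
Byte 3: 0x8C = 10001100 (10xxxxxx ✓), payload 001100.
Byte 4: 0x8A = 10001010 (10xxxxxx ✓), payload 001010.
Concatenate: 000010000001100001010 = 0x1030A (21 bits → U+1030A).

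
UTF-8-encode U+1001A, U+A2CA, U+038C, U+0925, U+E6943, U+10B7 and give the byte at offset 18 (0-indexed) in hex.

0xB7

U+1001A → 4-byte form F0 90 80 9A at offsets 0–3.
U+A2CA → 3-byte form EA 8B 8A at offsets 4–6.
U+038C → 2-byte form CE 8C at offsets 7–8.
U+0925 → 3-byte form E0 A4 A5 at offsets 9–11.
U+E6943 → 4-byte form F3 A6 A5 83 at offsets 12–15.
U+10B7 → 3-byte form E1 82 B7 at offsets 16–18.
Offset 18 falls in char 6's range; it's byte 3 of E1 82 B7 = 0xB7.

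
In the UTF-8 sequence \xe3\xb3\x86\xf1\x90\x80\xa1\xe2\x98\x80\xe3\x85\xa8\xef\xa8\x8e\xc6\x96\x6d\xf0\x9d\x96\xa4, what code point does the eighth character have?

Offset 0: leading byte 0xE3 = 11100011 → 3-byte char #1 = E3 B3 86.
Offset 3: leading byte 0xF1 = 11110001 → 4-byte char #2 = F1 90 80 A1.
Offset 7: leading byte 0xE2 = 11100010 → 3-byte char #3 = E2 98 80.
Offset 10: leading byte 0xE3 = 11100011 → 3-byte char #4 = E3 85 A8.
Offset 13: leading byte 0xEF = 11101111 → 3-byte char #5 = EF A8 8E.
Offset 16: leading byte 0xC6 = 11000110 → 2-byte char #6 = C6 96.
Offset 18: leading byte 0x6D = 01101101 → 1-byte char #7 = 6D.
Offset 19: leading byte 0xF0 = 11110000 → 4-byte char #8 = F0 9D 96 A4.
Leading byte 0xF0 = 11110000 matches 11110xxx → 4-byte sequence.
Byte 1: 0xF0 = 11110000, payload 000 (3 bits).
Byte 2: 0x9D = 10011101 (10xxxxxx ✓), payload 011101.
Byte 3: 0x96 = 10010110 (10xxxxxx ✓), payload 010110.
Byte 4: 0xA4 = 10100100 (10xxxxxx ✓), payload 100100.
Concatenate: 000011101010110100100 = 0x1D5A4 (21 bits → U+1D5A4).

U+1D5A4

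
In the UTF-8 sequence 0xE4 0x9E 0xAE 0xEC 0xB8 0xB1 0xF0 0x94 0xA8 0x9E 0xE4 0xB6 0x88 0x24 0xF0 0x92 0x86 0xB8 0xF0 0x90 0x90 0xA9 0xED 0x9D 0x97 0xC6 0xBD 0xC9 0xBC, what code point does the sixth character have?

U+121B8

Offset 0: leading byte 0xE4 = 11100100 → 3-byte char #1 = E4 9E AE.
Offset 3: leading byte 0xEC = 11101100 → 3-byte char #2 = EC B8 B1.
Offset 6: leading byte 0xF0 = 11110000 → 4-byte char #3 = F0 94 A8 9E.
Offset 10: leading byte 0xE4 = 11100100 → 3-byte char #4 = E4 B6 88.
Offset 13: leading byte 0x24 = 00100100 → 1-byte char #5 = 24.
Offset 14: leading byte 0xF0 = 11110000 → 4-byte char #6 = F0 92 86 B8.
Leading byte 0xF0 = 11110000 matches 11110xxx → 4-byte sequence.
Byte 1: 0xF0 = 11110000, payload 000 (3 bits).
Byte 2: 0x92 = 10010010 (10xxxxxx ✓), payload 010010.
Byte 3: 0x86 = 10000110 (10xxxxxx ✓), payload 000110.
Byte 4: 0xB8 = 10111000 (10xxxxxx ✓), payload 111000.
Concatenate: 000010010000110111000 = 0x121B8 (21 bits → U+121B8).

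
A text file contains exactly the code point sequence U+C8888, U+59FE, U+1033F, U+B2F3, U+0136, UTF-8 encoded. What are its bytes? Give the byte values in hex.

U+C8888: 4-byte form → F3 88 A2 88.
U+59FE: 3-byte form → E5 A7 BE.
U+1033F: 4-byte form → F0 90 8C BF.
U+B2F3: 3-byte form → EB 8B B3.
U+0136: 2-byte form → C4 B6.
Concatenated (16 bytes): F3 88 A2 88 E5 A7 BE F0 90 8C BF EB 8B B3 C4 B6.

F3 88 A2 88 E5 A7 BE F0 90 8C BF EB 8B B3 C4 B6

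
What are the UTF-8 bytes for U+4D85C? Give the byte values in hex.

U+4D85C = 0x4D85C = 317532 decimal. In range U+10000–U+10FFFF → 4-byte form: 11110xxx 10xxxxxx 10xxxxxx 10xxxxxx.
Binary (21 bits): 001001101100001011100.
Split 3+6+6+6: 001 | 001101 | 100001 | 011100.
Byte 1: 11110001 = 0xF1.
Byte 2: 10001101 = 0x8D.
Byte 3: 10100001 = 0xA1.
Byte 4: 10011100 = 0x9C.

F1 8D A1 9C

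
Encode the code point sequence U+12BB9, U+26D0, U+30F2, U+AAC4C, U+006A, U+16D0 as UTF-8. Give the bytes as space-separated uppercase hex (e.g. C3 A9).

U+12BB9: 4-byte form → F0 92 AE B9.
U+26D0: 3-byte form → E2 9B 90.
U+30F2: 3-byte form → E3 83 B2.
U+AAC4C: 4-byte form → F2 AA B1 8C.
U+006A: 1-byte form → 6A.
U+16D0: 3-byte form → E1 9B 90.
Concatenated (18 bytes): F0 92 AE B9 E2 9B 90 E3 83 B2 F2 AA B1 8C 6A E1 9B 90.

F0 92 AE B9 E2 9B 90 E3 83 B2 F2 AA B1 8C 6A E1 9B 90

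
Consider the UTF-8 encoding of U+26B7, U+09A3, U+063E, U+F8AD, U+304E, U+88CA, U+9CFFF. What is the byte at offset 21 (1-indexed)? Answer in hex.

0xBF

1-indexed offset 21 is 0-indexed offset 20.
U+26B7 → 3-byte form E2 9A B7 at offsets 0–2.
U+09A3 → 3-byte form E0 A6 A3 at offsets 3–5.
U+063E → 2-byte form D8 BE at offsets 6–7.
U+F8AD → 3-byte form EF A2 AD at offsets 8–10.
U+304E → 3-byte form E3 81 8E at offsets 11–13.
U+88CA → 3-byte form E8 A3 8A at offsets 14–16.
U+9CFFF → 4-byte form F2 9C BF BF at offsets 17–20.
Offset 20 falls in char 7's range; it's byte 4 of F2 9C BF BF = 0xBF.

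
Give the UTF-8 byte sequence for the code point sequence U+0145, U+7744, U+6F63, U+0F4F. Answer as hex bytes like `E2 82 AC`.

C5 85 E7 9D 84 E6 BD A3 E0 BD 8F

U+0145: 2-byte form → C5 85.
U+7744: 3-byte form → E7 9D 84.
U+6F63: 3-byte form → E6 BD A3.
U+0F4F: 3-byte form → E0 BD 8F.
Concatenated (11 bytes): C5 85 E7 9D 84 E6 BD A3 E0 BD 8F.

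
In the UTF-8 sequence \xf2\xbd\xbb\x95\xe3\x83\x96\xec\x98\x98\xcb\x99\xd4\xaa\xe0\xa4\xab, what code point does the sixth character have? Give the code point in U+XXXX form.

U+092B

Offset 0: leading byte 0xF2 = 11110010 → 4-byte char #1 = F2 BD BB 95.
Offset 4: leading byte 0xE3 = 11100011 → 3-byte char #2 = E3 83 96.
Offset 7: leading byte 0xEC = 11101100 → 3-byte char #3 = EC 98 98.
Offset 10: leading byte 0xCB = 11001011 → 2-byte char #4 = CB 99.
Offset 12: leading byte 0xD4 = 11010100 → 2-byte char #5 = D4 AA.
Offset 14: leading byte 0xE0 = 11100000 → 3-byte char #6 = E0 A4 AB.
Leading byte 0xE0 = 11100000 matches 1110xxxx → 3-byte sequence.
Byte 1: 0xE0 = 11100000, payload 0000 (4 bits).
Byte 2: 0xA4 = 10100100 (10xxxxxx ✓), payload 100100.
Byte 3: 0xAB = 10101011 (10xxxxxx ✓), payload 101011.
Concatenate: 0000100100101011 = 0x92B (16 bits → U+092B).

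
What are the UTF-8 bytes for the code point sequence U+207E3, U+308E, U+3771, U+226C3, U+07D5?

F0 A0 9F A3 E3 82 8E E3 9D B1 F0 A2 9B 83 DF 95

U+207E3: 4-byte form → F0 A0 9F A3.
U+308E: 3-byte form → E3 82 8E.
U+3771: 3-byte form → E3 9D B1.
U+226C3: 4-byte form → F0 A2 9B 83.
U+07D5: 2-byte form → DF 95.
Concatenated (16 bytes): F0 A0 9F A3 E3 82 8E E3 9D B1 F0 A2 9B 83 DF 95.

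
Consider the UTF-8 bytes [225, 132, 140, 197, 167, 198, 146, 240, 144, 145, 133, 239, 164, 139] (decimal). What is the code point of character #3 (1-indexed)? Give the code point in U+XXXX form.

Offset 0: leading byte 0xE1 = 11100001 → 3-byte char #1 = E1 84 8C.
Offset 3: leading byte 0xC5 = 11000101 → 2-byte char #2 = C5 A7.
Offset 5: leading byte 0xC6 = 11000110 → 2-byte char #3 = C6 92.
Leading byte 0xC6 = 11000110 matches 110xxxxx → 2-byte sequence.
Byte 1: 0xC6 = 11000110, payload 00110 (5 bits).
Byte 2: 0x92 = 10010010 (10xxxxxx ✓), payload 010010.
Concatenate: 00110010010 = 0x192 (11 bits → U+0192).

U+0192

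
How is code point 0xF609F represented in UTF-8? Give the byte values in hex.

F3 B6 82 9F

U+F609F = 0xF609F = 1007775 decimal. In range U+10000–U+10FFFF → 4-byte form: 11110xxx 10xxxxxx 10xxxxxx 10xxxxxx.
Binary (21 bits): 011110110000010011111.
Split 3+6+6+6: 011 | 110110 | 000010 | 011111.
Byte 1: 11110011 = 0xF3.
Byte 2: 10110110 = 0xB6.
Byte 3: 10000010 = 0x82.
Byte 4: 10011111 = 0x9F.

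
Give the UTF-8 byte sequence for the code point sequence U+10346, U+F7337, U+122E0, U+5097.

F0 90 8D 86 F3 B7 8C B7 F0 92 8B A0 E5 82 97

U+10346: 4-byte form → F0 90 8D 86.
U+F7337: 4-byte form → F3 B7 8C B7.
U+122E0: 4-byte form → F0 92 8B A0.
U+5097: 3-byte form → E5 82 97.
Concatenated (15 bytes): F0 90 8D 86 F3 B7 8C B7 F0 92 8B A0 E5 82 97.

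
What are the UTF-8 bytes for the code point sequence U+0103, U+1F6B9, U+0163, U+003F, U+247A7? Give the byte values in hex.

C4 83 F0 9F 9A B9 C5 A3 3F F0 A4 9E A7

U+0103: 2-byte form → C4 83.
U+1F6B9: 4-byte form → F0 9F 9A B9.
U+0163: 2-byte form → C5 A3.
U+003F: 1-byte form → 3F.
U+247A7: 4-byte form → F0 A4 9E A7.
Concatenated (13 bytes): C4 83 F0 9F 9A B9 C5 A3 3F F0 A4 9E A7.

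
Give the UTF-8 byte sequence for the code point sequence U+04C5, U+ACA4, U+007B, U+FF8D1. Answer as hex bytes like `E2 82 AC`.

D3 85 EA B2 A4 7B F3 BF A3 91

U+04C5: 2-byte form → D3 85.
U+ACA4: 3-byte form → EA B2 A4.
U+007B: 1-byte form → 7B.
U+FF8D1: 4-byte form → F3 BF A3 91.
Concatenated (10 bytes): D3 85 EA B2 A4 7B F3 BF A3 91.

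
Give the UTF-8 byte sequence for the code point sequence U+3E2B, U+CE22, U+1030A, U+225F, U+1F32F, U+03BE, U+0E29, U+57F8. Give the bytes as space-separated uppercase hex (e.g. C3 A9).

U+3E2B: 3-byte form → E3 B8 AB.
U+CE22: 3-byte form → EC B8 A2.
U+1030A: 4-byte form → F0 90 8C 8A.
U+225F: 3-byte form → E2 89 9F.
U+1F32F: 4-byte form → F0 9F 8C AF.
U+03BE: 2-byte form → CE BE.
U+0E29: 3-byte form → E0 B8 A9.
U+57F8: 3-byte form → E5 9F B8.
Concatenated (25 bytes): E3 B8 AB EC B8 A2 F0 90 8C 8A E2 89 9F F0 9F 8C AF CE BE E0 B8 A9 E5 9F B8.

E3 B8 AB EC B8 A2 F0 90 8C 8A E2 89 9F F0 9F 8C AF CE BE E0 B8 A9 E5 9F B8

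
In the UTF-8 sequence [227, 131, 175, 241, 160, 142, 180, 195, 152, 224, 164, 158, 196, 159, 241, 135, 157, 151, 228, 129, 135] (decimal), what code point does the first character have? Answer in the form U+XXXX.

U+30EF

Offset 0: leading byte 0xE3 = 11100011 → 3-byte char #1 = E3 83 AF.
Leading byte 0xE3 = 11100011 matches 1110xxxx → 3-byte sequence.
Byte 1: 0xE3 = 11100011, payload 0011 (4 bits).
Byte 2: 0x83 = 10000011 (10xxxxxx ✓), payload 000011.
Byte 3: 0xAF = 10101111 (10xxxxxx ✓), payload 101111.
Concatenate: 0011000011101111 = 0x30EF (16 bits → U+30EF).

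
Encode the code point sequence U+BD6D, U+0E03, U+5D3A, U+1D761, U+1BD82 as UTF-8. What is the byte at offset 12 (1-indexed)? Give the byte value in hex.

1-indexed offset 12 is 0-indexed offset 11.
U+BD6D → 3-byte form EB B5 AD at offsets 0–2.
U+0E03 → 3-byte form E0 B8 83 at offsets 3–5.
U+5D3A → 3-byte form E5 B4 BA at offsets 6–8.
U+1D761 → 4-byte form F0 9D 9D A1 at offsets 9–12.
Offset 11 falls in char 4's range; it's byte 3 of F0 9D 9D A1 = 0x9D.

0x9D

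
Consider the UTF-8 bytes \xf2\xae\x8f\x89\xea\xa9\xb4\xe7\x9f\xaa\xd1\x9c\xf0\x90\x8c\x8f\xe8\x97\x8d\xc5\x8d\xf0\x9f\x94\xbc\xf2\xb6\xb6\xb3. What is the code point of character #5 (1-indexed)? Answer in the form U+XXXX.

Offset 0: leading byte 0xF2 = 11110010 → 4-byte char #1 = F2 AE 8F 89.
Offset 4: leading byte 0xEA = 11101010 → 3-byte char #2 = EA A9 B4.
Offset 7: leading byte 0xE7 = 11100111 → 3-byte char #3 = E7 9F AA.
Offset 10: leading byte 0xD1 = 11010001 → 2-byte char #4 = D1 9C.
Offset 12: leading byte 0xF0 = 11110000 → 4-byte char #5 = F0 90 8C 8F.
Leading byte 0xF0 = 11110000 matches 11110xxx → 4-byte sequence.
Byte 1: 0xF0 = 11110000, payload 000 (3 bits).
Byte 2: 0x90 = 10010000 (10xxxxxx ✓), payload 010000.
Byte 3: 0x8C = 10001100 (10xxxxxx ✓), payload 001100.
Byte 4: 0x8F = 10001111 (10xxxxxx ✓), payload 001111.
Concatenate: 000010000001100001111 = 0x1030F (21 bits → U+1030F).

U+1030F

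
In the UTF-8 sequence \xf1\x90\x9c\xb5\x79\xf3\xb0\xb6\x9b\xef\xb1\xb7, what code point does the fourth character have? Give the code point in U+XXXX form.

U+FC77

Offset 0: leading byte 0xF1 = 11110001 → 4-byte char #1 = F1 90 9C B5.
Offset 4: leading byte 0x79 = 01111001 → 1-byte char #2 = 79.
Offset 5: leading byte 0xF3 = 11110011 → 4-byte char #3 = F3 B0 B6 9B.
Offset 9: leading byte 0xEF = 11101111 → 3-byte char #4 = EF B1 B7.
Leading byte 0xEF = 11101111 matches 1110xxxx → 3-byte sequence.
Byte 1: 0xEF = 11101111, payload 1111 (4 bits).
Byte 2: 0xB1 = 10110001 (10xxxxxx ✓), payload 110001.
Byte 3: 0xB7 = 10110111 (10xxxxxx ✓), payload 110111.
Concatenate: 1111110001110111 = 0xFC77 (16 bits → U+FC77).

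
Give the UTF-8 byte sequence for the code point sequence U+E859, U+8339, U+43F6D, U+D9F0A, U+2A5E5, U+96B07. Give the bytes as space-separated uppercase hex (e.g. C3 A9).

EE A1 99 E8 8C B9 F1 83 BD AD F3 99 BC 8A F0 AA 97 A5 F2 96 AC 87

U+E859: 3-byte form → EE A1 99.
U+8339: 3-byte form → E8 8C B9.
U+43F6D: 4-byte form → F1 83 BD AD.
U+D9F0A: 4-byte form → F3 99 BC 8A.
U+2A5E5: 4-byte form → F0 AA 97 A5.
U+96B07: 4-byte form → F2 96 AC 87.
Concatenated (22 bytes): EE A1 99 E8 8C B9 F1 83 BD AD F3 99 BC 8A F0 AA 97 A5 F2 96 AC 87.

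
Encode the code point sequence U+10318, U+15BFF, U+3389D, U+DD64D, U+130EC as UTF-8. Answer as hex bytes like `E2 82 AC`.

U+10318: 4-byte form → F0 90 8C 98.
U+15BFF: 4-byte form → F0 95 AF BF.
U+3389D: 4-byte form → F0 B3 A2 9D.
U+DD64D: 4-byte form → F3 9D 99 8D.
U+130EC: 4-byte form → F0 93 83 AC.
Concatenated (20 bytes): F0 90 8C 98 F0 95 AF BF F0 B3 A2 9D F3 9D 99 8D F0 93 83 AC.

F0 90 8C 98 F0 95 AF BF F0 B3 A2 9D F3 9D 99 8D F0 93 83 AC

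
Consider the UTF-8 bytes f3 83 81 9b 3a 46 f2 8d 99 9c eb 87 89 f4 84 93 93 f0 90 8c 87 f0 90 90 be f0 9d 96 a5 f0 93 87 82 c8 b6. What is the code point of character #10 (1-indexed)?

U+131C2

Offset 0: leading byte 0xF3 = 11110011 → 4-byte char #1 = F3 83 81 9B.
Offset 4: leading byte 0x3A = 00111010 → 1-byte char #2 = 3A.
Offset 5: leading byte 0x46 = 01000110 → 1-byte char #3 = 46.
Offset 6: leading byte 0xF2 = 11110010 → 4-byte char #4 = F2 8D 99 9C.
Offset 10: leading byte 0xEB = 11101011 → 3-byte char #5 = EB 87 89.
Offset 13: leading byte 0xF4 = 11110100 → 4-byte char #6 = F4 84 93 93.
Offset 17: leading byte 0xF0 = 11110000 → 4-byte char #7 = F0 90 8C 87.
Offset 21: leading byte 0xF0 = 11110000 → 4-byte char #8 = F0 90 90 BE.
Offset 25: leading byte 0xF0 = 11110000 → 4-byte char #9 = F0 9D 96 A5.
Offset 29: leading byte 0xF0 = 11110000 → 4-byte char #10 = F0 93 87 82.
Leading byte 0xF0 = 11110000 matches 11110xxx → 4-byte sequence.
Byte 1: 0xF0 = 11110000, payload 000 (3 bits).
Byte 2: 0x93 = 10010011 (10xxxxxx ✓), payload 010011.
Byte 3: 0x87 = 10000111 (10xxxxxx ✓), payload 000111.
Byte 4: 0x82 = 10000010 (10xxxxxx ✓), payload 000010.
Concatenate: 000010011000111000010 = 0x131C2 (21 bits → U+131C2).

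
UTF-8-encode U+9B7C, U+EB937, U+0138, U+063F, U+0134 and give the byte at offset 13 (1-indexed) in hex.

1-indexed offset 13 is 0-indexed offset 12.
U+9B7C → 3-byte form E9 AD BC at offsets 0–2.
U+EB937 → 4-byte form F3 AB A4 B7 at offsets 3–6.
U+0138 → 2-byte form C4 B8 at offsets 7–8.
U+063F → 2-byte form D8 BF at offsets 9–10.
U+0134 → 2-byte form C4 B4 at offsets 11–12.
Offset 12 falls in char 5's range; it's byte 2 of C4 B4 = 0xB4.

0xB4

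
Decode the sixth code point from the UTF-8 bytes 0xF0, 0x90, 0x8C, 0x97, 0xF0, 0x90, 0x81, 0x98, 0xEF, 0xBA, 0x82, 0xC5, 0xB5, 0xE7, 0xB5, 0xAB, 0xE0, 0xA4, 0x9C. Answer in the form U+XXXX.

U+091C

Offset 0: leading byte 0xF0 = 11110000 → 4-byte char #1 = F0 90 8C 97.
Offset 4: leading byte 0xF0 = 11110000 → 4-byte char #2 = F0 90 81 98.
Offset 8: leading byte 0xEF = 11101111 → 3-byte char #3 = EF BA 82.
Offset 11: leading byte 0xC5 = 11000101 → 2-byte char #4 = C5 B5.
Offset 13: leading byte 0xE7 = 11100111 → 3-byte char #5 = E7 B5 AB.
Offset 16: leading byte 0xE0 = 11100000 → 3-byte char #6 = E0 A4 9C.
Leading byte 0xE0 = 11100000 matches 1110xxxx → 3-byte sequence.
Byte 1: 0xE0 = 11100000, payload 0000 (4 bits).
Byte 2: 0xA4 = 10100100 (10xxxxxx ✓), payload 100100.
Byte 3: 0x9C = 10011100 (10xxxxxx ✓), payload 011100.
Concatenate: 0000100100011100 = 0x91C (16 bits → U+091C).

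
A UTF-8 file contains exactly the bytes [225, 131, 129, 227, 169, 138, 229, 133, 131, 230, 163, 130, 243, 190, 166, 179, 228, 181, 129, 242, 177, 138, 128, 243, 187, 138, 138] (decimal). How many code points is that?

8

Byte at offset 0: 0xE1 = 11100001 → 3-byte char (#1). Advance 3.
Byte at offset 3: 0xE3 = 11100011 → 3-byte char (#2). Advance 3.
Byte at offset 6: 0xE5 = 11100101 → 3-byte char (#3). Advance 3.
Byte at offset 9: 0xE6 = 11100110 → 3-byte char (#4). Advance 3.
Byte at offset 12: 0xF3 = 11110011 → 4-byte char (#5). Advance 4.
Byte at offset 16: 0xE4 = 11100100 → 3-byte char (#6). Advance 3.
Byte at offset 19: 0xF2 = 11110010 → 4-byte char (#7). Advance 4.
Byte at offset 23: 0xF3 = 11110011 → 4-byte char (#8). Advance 4.
Reached end at offset 27 after 8 code points.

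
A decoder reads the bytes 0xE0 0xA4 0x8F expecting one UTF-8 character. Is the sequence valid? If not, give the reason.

valid

Leading byte 0xE0 = 11100000 → 3-byte form.
Continuation bytes 0xA4=10100100, 0x8F=10001111 all match 10xxxxxx.
Decoded value 0x90F is ≥ 0x800 (shortest form) and not a surrogate.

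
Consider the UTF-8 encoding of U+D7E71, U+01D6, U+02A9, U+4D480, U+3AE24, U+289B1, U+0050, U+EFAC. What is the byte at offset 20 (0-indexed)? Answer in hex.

0x50

U+D7E71 → 4-byte form F3 97 B9 B1 at offsets 0–3.
U+01D6 → 2-byte form C7 96 at offsets 4–5.
U+02A9 → 2-byte form CA A9 at offsets 6–7.
U+4D480 → 4-byte form F1 8D 92 80 at offsets 8–11.
U+3AE24 → 4-byte form F0 BA B8 A4 at offsets 12–15.
U+289B1 → 4-byte form F0 A8 A6 B1 at offsets 16–19.
U+0050 → 1-byte form 50 at offsets 20–20.
Offset 20 falls in char 7's range; it's byte 1 of 50 = 0x50.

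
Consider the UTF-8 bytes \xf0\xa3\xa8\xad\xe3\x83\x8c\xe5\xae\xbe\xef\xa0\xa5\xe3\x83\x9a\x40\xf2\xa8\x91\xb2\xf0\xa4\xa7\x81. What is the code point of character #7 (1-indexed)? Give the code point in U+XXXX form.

U+A8472

Offset 0: leading byte 0xF0 = 11110000 → 4-byte char #1 = F0 A3 A8 AD.
Offset 4: leading byte 0xE3 = 11100011 → 3-byte char #2 = E3 83 8C.
Offset 7: leading byte 0xE5 = 11100101 → 3-byte char #3 = E5 AE BE.
Offset 10: leading byte 0xEF = 11101111 → 3-byte char #4 = EF A0 A5.
Offset 13: leading byte 0xE3 = 11100011 → 3-byte char #5 = E3 83 9A.
Offset 16: leading byte 0x40 = 01000000 → 1-byte char #6 = 40.
Offset 17: leading byte 0xF2 = 11110010 → 4-byte char #7 = F2 A8 91 B2.
Leading byte 0xF2 = 11110010 matches 11110xxx → 4-byte sequence.
Byte 1: 0xF2 = 11110010, payload 010 (3 bits).
Byte 2: 0xA8 = 10101000 (10xxxxxx ✓), payload 101000.
Byte 3: 0x91 = 10010001 (10xxxxxx ✓), payload 010001.
Byte 4: 0xB2 = 10110010 (10xxxxxx ✓), payload 110010.
Concatenate: 010101000010001110010 = 0xA8472 (21 bits → U+A8472).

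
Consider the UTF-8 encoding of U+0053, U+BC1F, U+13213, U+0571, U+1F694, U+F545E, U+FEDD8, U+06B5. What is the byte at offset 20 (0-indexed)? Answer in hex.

0xB7

U+0053 → 1-byte form 53 at offsets 0–0.
U+BC1F → 3-byte form EB B0 9F at offsets 1–3.
U+13213 → 4-byte form F0 93 88 93 at offsets 4–7.
U+0571 → 2-byte form D5 B1 at offsets 8–9.
U+1F694 → 4-byte form F0 9F 9A 94 at offsets 10–13.
U+F545E → 4-byte form F3 B5 91 9E at offsets 14–17.
U+FEDD8 → 4-byte form F3 BE B7 98 at offsets 18–21.
Offset 20 falls in char 7's range; it's byte 3 of F3 BE B7 98 = 0xB7.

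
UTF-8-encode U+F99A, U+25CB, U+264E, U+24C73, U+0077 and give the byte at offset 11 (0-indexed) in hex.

U+F99A → 3-byte form EF A6 9A at offsets 0–2.
U+25CB → 3-byte form E2 97 8B at offsets 3–5.
U+264E → 3-byte form E2 99 8E at offsets 6–8.
U+24C73 → 4-byte form F0 A4 B1 B3 at offsets 9–12.
Offset 11 falls in char 4's range; it's byte 3 of F0 A4 B1 B3 = 0xB1.

0xB1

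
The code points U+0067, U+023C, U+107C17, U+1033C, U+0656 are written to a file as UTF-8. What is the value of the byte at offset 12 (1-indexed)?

0xD9

1-indexed offset 12 is 0-indexed offset 11.
U+0067 → 1-byte form 67 at offsets 0–0.
U+023C → 2-byte form C8 BC at offsets 1–2.
U+107C17 → 4-byte form F4 87 B0 97 at offsets 3–6.
U+1033C → 4-byte form F0 90 8C BC at offsets 7–10.
U+0656 → 2-byte form D9 96 at offsets 11–12.
Offset 11 falls in char 5's range; it's byte 1 of D9 96 = 0xD9.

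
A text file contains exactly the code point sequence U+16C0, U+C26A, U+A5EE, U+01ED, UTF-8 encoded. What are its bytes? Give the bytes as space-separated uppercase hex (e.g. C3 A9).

U+16C0: 3-byte form → E1 9B 80.
U+C26A: 3-byte form → EC 89 AA.
U+A5EE: 3-byte form → EA 97 AE.
U+01ED: 2-byte form → C7 AD.
Concatenated (11 bytes): E1 9B 80 EC 89 AA EA 97 AE C7 AD.

E1 9B 80 EC 89 AA EA 97 AE C7 AD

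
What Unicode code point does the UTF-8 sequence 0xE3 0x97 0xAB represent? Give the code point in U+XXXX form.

Leading byte 0xE3 = 11100011 matches 1110xxxx → 3-byte sequence.
Byte 1: 0xE3 = 11100011, payload 0011 (4 bits).
Byte 2: 0x97 = 10010111 (10xxxxxx ✓), payload 010111.
Byte 3: 0xAB = 10101011 (10xxxxxx ✓), payload 101011.
Concatenate: 0011010111101011 = 0x35EB (16 bits → U+35EB).

U+35EB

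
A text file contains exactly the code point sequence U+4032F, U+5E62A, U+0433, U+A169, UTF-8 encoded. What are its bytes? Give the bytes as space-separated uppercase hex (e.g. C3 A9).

U+4032F: 4-byte form → F1 80 8C AF.
U+5E62A: 4-byte form → F1 9E 98 AA.
U+0433: 2-byte form → D0 B3.
U+A169: 3-byte form → EA 85 A9.
Concatenated (13 bytes): F1 80 8C AF F1 9E 98 AA D0 B3 EA 85 A9.

F1 80 8C AF F1 9E 98 AA D0 B3 EA 85 A9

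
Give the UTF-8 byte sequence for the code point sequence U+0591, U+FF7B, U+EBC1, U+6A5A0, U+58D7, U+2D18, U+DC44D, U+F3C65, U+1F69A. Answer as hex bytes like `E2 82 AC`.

U+0591: 2-byte form → D6 91.
U+FF7B: 3-byte form → EF BD BB.
U+EBC1: 3-byte form → EE AF 81.
U+6A5A0: 4-byte form → F1 AA 96 A0.
U+58D7: 3-byte form → E5 A3 97.
U+2D18: 3-byte form → E2 B4 98.
U+DC44D: 4-byte form → F3 9C 91 8D.
U+F3C65: 4-byte form → F3 B3 B1 A5.
U+1F69A: 4-byte form → F0 9F 9A 9A.
Concatenated (30 bytes): D6 91 EF BD BB EE AF 81 F1 AA 96 A0 E5 A3 97 E2 B4 98 F3 9C 91 8D F3 B3 B1 A5 F0 9F 9A 9A.

D6 91 EF BD BB EE AF 81 F1 AA 96 A0 E5 A3 97 E2 B4 98 F3 9C 91 8D F3 B3 B1 A5 F0 9F 9A 9A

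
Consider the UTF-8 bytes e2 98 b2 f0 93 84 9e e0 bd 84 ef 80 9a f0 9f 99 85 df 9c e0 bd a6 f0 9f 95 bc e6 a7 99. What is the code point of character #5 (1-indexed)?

U+1F645

Offset 0: leading byte 0xE2 = 11100010 → 3-byte char #1 = E2 98 B2.
Offset 3: leading byte 0xF0 = 11110000 → 4-byte char #2 = F0 93 84 9E.
Offset 7: leading byte 0xE0 = 11100000 → 3-byte char #3 = E0 BD 84.
Offset 10: leading byte 0xEF = 11101111 → 3-byte char #4 = EF 80 9A.
Offset 13: leading byte 0xF0 = 11110000 → 4-byte char #5 = F0 9F 99 85.
Leading byte 0xF0 = 11110000 matches 11110xxx → 4-byte sequence.
Byte 1: 0xF0 = 11110000, payload 000 (3 bits).
Byte 2: 0x9F = 10011111 (10xxxxxx ✓), payload 011111.
Byte 3: 0x99 = 10011001 (10xxxxxx ✓), payload 011001.
Byte 4: 0x85 = 10000101 (10xxxxxx ✓), payload 000101.
Concatenate: 000011111011001000101 = 0x1F645 (21 bits → U+1F645).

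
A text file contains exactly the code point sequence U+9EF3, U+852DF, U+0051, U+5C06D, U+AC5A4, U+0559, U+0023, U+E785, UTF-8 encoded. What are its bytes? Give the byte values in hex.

E9 BB B3 F2 85 8B 9F 51 F1 9C 81 AD F2 AC 96 A4 D5 99 23 EE 9E 85

U+9EF3: 3-byte form → E9 BB B3.
U+852DF: 4-byte form → F2 85 8B 9F.
U+0051: 1-byte form → 51.
U+5C06D: 4-byte form → F1 9C 81 AD.
U+AC5A4: 4-byte form → F2 AC 96 A4.
U+0559: 2-byte form → D5 99.
U+0023: 1-byte form → 23.
U+E785: 3-byte form → EE 9E 85.
Concatenated (22 bytes): E9 BB B3 F2 85 8B 9F 51 F1 9C 81 AD F2 AC 96 A4 D5 99 23 EE 9E 85.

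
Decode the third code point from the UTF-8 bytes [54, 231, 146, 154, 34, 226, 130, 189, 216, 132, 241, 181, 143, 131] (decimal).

U+0022

Offset 0: leading byte 0x36 = 00110110 → 1-byte char #1 = 36.
Offset 1: leading byte 0xE7 = 11100111 → 3-byte char #2 = E7 92 9A.
Offset 4: leading byte 0x22 = 00100010 → 1-byte char #3 = 22.
Leading byte 0x22 = 00100010 matches 0xxxxxxx → 1-byte sequence.
Byte 1: 0x22 = 00100010, payload 0100010 (7 bits).
Concatenate: 0100010 = 0x22 (7 bits → U+0022).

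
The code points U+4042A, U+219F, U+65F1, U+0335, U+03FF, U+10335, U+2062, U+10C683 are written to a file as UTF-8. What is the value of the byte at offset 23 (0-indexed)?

0x9A

U+4042A → 4-byte form F1 80 90 AA at offsets 0–3.
U+219F → 3-byte form E2 86 9F at offsets 4–6.
U+65F1 → 3-byte form E6 97 B1 at offsets 7–9.
U+0335 → 2-byte form CC B5 at offsets 10–11.
U+03FF → 2-byte form CF BF at offsets 12–13.
U+10335 → 4-byte form F0 90 8C B5 at offsets 14–17.
U+2062 → 3-byte form E2 81 A2 at offsets 18–20.
U+10C683 → 4-byte form F4 8C 9A 83 at offsets 21–24.
Offset 23 falls in char 8's range; it's byte 3 of F4 8C 9A 83 = 0x9A.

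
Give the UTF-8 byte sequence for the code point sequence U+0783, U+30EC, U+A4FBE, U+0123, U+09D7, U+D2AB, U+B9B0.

DE 83 E3 83 AC F2 A4 BE BE C4 A3 E0 A7 97 ED 8A AB EB A6 B0

U+0783: 2-byte form → DE 83.
U+30EC: 3-byte form → E3 83 AC.
U+A4FBE: 4-byte form → F2 A4 BE BE.
U+0123: 2-byte form → C4 A3.
U+09D7: 3-byte form → E0 A7 97.
U+D2AB: 3-byte form → ED 8A AB.
U+B9B0: 3-byte form → EB A6 B0.
Concatenated (20 bytes): DE 83 E3 83 AC F2 A4 BE BE C4 A3 E0 A7 97 ED 8A AB EB A6 B0.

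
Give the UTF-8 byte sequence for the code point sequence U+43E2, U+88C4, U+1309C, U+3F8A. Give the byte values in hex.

E4 8F A2 E8 A3 84 F0 93 82 9C E3 BE 8A

U+43E2: 3-byte form → E4 8F A2.
U+88C4: 3-byte form → E8 A3 84.
U+1309C: 4-byte form → F0 93 82 9C.
U+3F8A: 3-byte form → E3 BE 8A.
Concatenated (13 bytes): E4 8F A2 E8 A3 84 F0 93 82 9C E3 BE 8A.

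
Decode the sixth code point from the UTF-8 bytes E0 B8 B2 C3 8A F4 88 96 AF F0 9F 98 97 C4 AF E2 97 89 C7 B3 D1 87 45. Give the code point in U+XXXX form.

Offset 0: leading byte 0xE0 = 11100000 → 3-byte char #1 = E0 B8 B2.
Offset 3: leading byte 0xC3 = 11000011 → 2-byte char #2 = C3 8A.
Offset 5: leading byte 0xF4 = 11110100 → 4-byte char #3 = F4 88 96 AF.
Offset 9: leading byte 0xF0 = 11110000 → 4-byte char #4 = F0 9F 98 97.
Offset 13: leading byte 0xC4 = 11000100 → 2-byte char #5 = C4 AF.
Offset 15: leading byte 0xE2 = 11100010 → 3-byte char #6 = E2 97 89.
Leading byte 0xE2 = 11100010 matches 1110xxxx → 3-byte sequence.
Byte 1: 0xE2 = 11100010, payload 0010 (4 bits).
Byte 2: 0x97 = 10010111 (10xxxxxx ✓), payload 010111.
Byte 3: 0x89 = 10001001 (10xxxxxx ✓), payload 001001.
Concatenate: 0010010111001001 = 0x25C9 (16 bits → U+25C9).

U+25C9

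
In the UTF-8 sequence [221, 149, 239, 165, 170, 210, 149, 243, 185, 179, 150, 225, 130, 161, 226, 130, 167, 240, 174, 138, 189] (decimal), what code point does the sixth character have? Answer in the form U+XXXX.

Offset 0: leading byte 0xDD = 11011101 → 2-byte char #1 = DD 95.
Offset 2: leading byte 0xEF = 11101111 → 3-byte char #2 = EF A5 AA.
Offset 5: leading byte 0xD2 = 11010010 → 2-byte char #3 = D2 95.
Offset 7: leading byte 0xF3 = 11110011 → 4-byte char #4 = F3 B9 B3 96.
Offset 11: leading byte 0xE1 = 11100001 → 3-byte char #5 = E1 82 A1.
Offset 14: leading byte 0xE2 = 11100010 → 3-byte char #6 = E2 82 A7.
Leading byte 0xE2 = 11100010 matches 1110xxxx → 3-byte sequence.
Byte 1: 0xE2 = 11100010, payload 0010 (4 bits).
Byte 2: 0x82 = 10000010 (10xxxxxx ✓), payload 000010.
Byte 3: 0xA7 = 10100111 (10xxxxxx ✓), payload 100111.
Concatenate: 0010000010100111 = 0x20A7 (16 bits → U+20A7).

U+20A7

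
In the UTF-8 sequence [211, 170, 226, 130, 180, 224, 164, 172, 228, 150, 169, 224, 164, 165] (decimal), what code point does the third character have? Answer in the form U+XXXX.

Offset 0: leading byte 0xD3 = 11010011 → 2-byte char #1 = D3 AA.
Offset 2: leading byte 0xE2 = 11100010 → 3-byte char #2 = E2 82 B4.
Offset 5: leading byte 0xE0 = 11100000 → 3-byte char #3 = E0 A4 AC.
Leading byte 0xE0 = 11100000 matches 1110xxxx → 3-byte sequence.
Byte 1: 0xE0 = 11100000, payload 0000 (4 bits).
Byte 2: 0xA4 = 10100100 (10xxxxxx ✓), payload 100100.
Byte 3: 0xAC = 10101100 (10xxxxxx ✓), payload 101100.
Concatenate: 0000100100101100 = 0x92C (16 bits → U+092C).

U+092C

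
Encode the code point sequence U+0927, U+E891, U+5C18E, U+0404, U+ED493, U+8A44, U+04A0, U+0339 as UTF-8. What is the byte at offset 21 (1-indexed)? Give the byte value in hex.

1-indexed offset 21 is 0-indexed offset 20.
U+0927 → 3-byte form E0 A4 A7 at offsets 0–2.
U+E891 → 3-byte form EE A2 91 at offsets 3–5.
U+5C18E → 4-byte form F1 9C 86 8E at offsets 6–9.
U+0404 → 2-byte form D0 84 at offsets 10–11.
U+ED493 → 4-byte form F3 AD 92 93 at offsets 12–15.
U+8A44 → 3-byte form E8 A9 84 at offsets 16–18.
U+04A0 → 2-byte form D2 A0 at offsets 19–20.
Offset 20 falls in char 7's range; it's byte 2 of D2 A0 = 0xA0.

0xA0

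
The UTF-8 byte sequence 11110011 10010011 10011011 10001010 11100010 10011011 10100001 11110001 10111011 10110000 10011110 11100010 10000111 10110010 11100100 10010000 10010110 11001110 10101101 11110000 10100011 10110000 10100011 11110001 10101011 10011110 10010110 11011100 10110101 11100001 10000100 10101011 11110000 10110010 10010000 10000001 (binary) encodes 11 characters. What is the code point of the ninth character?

U+0735

Offset 0: leading byte 0xF3 = 11110011 → 4-byte char #1 = F3 93 9B 8A.
Offset 4: leading byte 0xE2 = 11100010 → 3-byte char #2 = E2 9B A1.
Offset 7: leading byte 0xF1 = 11110001 → 4-byte char #3 = F1 BB B0 9E.
Offset 11: leading byte 0xE2 = 11100010 → 3-byte char #4 = E2 87 B2.
Offset 14: leading byte 0xE4 = 11100100 → 3-byte char #5 = E4 90 96.
Offset 17: leading byte 0xCE = 11001110 → 2-byte char #6 = CE AD.
Offset 19: leading byte 0xF0 = 11110000 → 4-byte char #7 = F0 A3 B0 A3.
Offset 23: leading byte 0xF1 = 11110001 → 4-byte char #8 = F1 AB 9E 96.
Offset 27: leading byte 0xDC = 11011100 → 2-byte char #9 = DC B5.
Leading byte 0xDC = 11011100 matches 110xxxxx → 2-byte sequence.
Byte 1: 0xDC = 11011100, payload 11100 (5 bits).
Byte 2: 0xB5 = 10110101 (10xxxxxx ✓), payload 110101.
Concatenate: 11100110101 = 0x735 (11 bits → U+0735).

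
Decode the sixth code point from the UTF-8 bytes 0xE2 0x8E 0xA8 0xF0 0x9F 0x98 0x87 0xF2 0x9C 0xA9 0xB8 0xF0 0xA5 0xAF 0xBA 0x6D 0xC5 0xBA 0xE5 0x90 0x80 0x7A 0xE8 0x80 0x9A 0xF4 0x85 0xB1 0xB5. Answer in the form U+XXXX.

Offset 0: leading byte 0xE2 = 11100010 → 3-byte char #1 = E2 8E A8.
Offset 3: leading byte 0xF0 = 11110000 → 4-byte char #2 = F0 9F 98 87.
Offset 7: leading byte 0xF2 = 11110010 → 4-byte char #3 = F2 9C A9 B8.
Offset 11: leading byte 0xF0 = 11110000 → 4-byte char #4 = F0 A5 AF BA.
Offset 15: leading byte 0x6D = 01101101 → 1-byte char #5 = 6D.
Offset 16: leading byte 0xC5 = 11000101 → 2-byte char #6 = C5 BA.
Leading byte 0xC5 = 11000101 matches 110xxxxx → 2-byte sequence.
Byte 1: 0xC5 = 11000101, payload 00101 (5 bits).
Byte 2: 0xBA = 10111010 (10xxxxxx ✓), payload 111010.
Concatenate: 00101111010 = 0x17A (11 bits → U+017A).

U+017A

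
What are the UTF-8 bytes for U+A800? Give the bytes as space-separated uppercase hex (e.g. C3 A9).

U+A800 = 0xA800 = 43008 decimal. In range U+0800–U+FFFF → 3-byte form: 1110xxxx 10xxxxxx 10xxxxxx.
Binary (16 bits): 1010100000000000.
Split 4+6+6: 1010 | 100000 | 000000.
Byte 1: 11101010 = 0xEA.
Byte 2: 10100000 = 0xA0.
Byte 3: 10000000 = 0x80.

EA A0 80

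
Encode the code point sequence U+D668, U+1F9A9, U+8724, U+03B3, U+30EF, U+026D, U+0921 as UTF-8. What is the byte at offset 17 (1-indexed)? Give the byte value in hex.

1-indexed offset 17 is 0-indexed offset 16.
U+D668 → 3-byte form ED 99 A8 at offsets 0–2.
U+1F9A9 → 4-byte form F0 9F A6 A9 at offsets 3–6.
U+8724 → 3-byte form E8 9C A4 at offsets 7–9.
U+03B3 → 2-byte form CE B3 at offsets 10–11.
U+30EF → 3-byte form E3 83 AF at offsets 12–14.
U+026D → 2-byte form C9 AD at offsets 15–16.
Offset 16 falls in char 6's range; it's byte 2 of C9 AD = 0xAD.

0xAD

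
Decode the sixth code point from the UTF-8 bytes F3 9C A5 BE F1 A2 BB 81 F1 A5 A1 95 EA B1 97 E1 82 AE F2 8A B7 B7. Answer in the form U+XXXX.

U+8ADF7

Offset 0: leading byte 0xF3 = 11110011 → 4-byte char #1 = F3 9C A5 BE.
Offset 4: leading byte 0xF1 = 11110001 → 4-byte char #2 = F1 A2 BB 81.
Offset 8: leading byte 0xF1 = 11110001 → 4-byte char #3 = F1 A5 A1 95.
Offset 12: leading byte 0xEA = 11101010 → 3-byte char #4 = EA B1 97.
Offset 15: leading byte 0xE1 = 11100001 → 3-byte char #5 = E1 82 AE.
Offset 18: leading byte 0xF2 = 11110010 → 4-byte char #6 = F2 8A B7 B7.
Leading byte 0xF2 = 11110010 matches 11110xxx → 4-byte sequence.
Byte 1: 0xF2 = 11110010, payload 010 (3 bits).
Byte 2: 0x8A = 10001010 (10xxxxxx ✓), payload 001010.
Byte 3: 0xB7 = 10110111 (10xxxxxx ✓), payload 110111.
Byte 4: 0xB7 = 10110111 (10xxxxxx ✓), payload 110111.
Concatenate: 010001010110111110111 = 0x8ADF7 (21 bits → U+8ADF7).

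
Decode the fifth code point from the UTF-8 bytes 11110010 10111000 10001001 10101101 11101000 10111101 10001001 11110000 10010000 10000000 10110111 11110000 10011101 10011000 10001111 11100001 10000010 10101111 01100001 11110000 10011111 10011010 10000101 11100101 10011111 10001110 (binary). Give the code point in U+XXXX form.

Offset 0: leading byte 0xF2 = 11110010 → 4-byte char #1 = F2 B8 89 AD.
Offset 4: leading byte 0xE8 = 11101000 → 3-byte char #2 = E8 BD 89.
Offset 7: leading byte 0xF0 = 11110000 → 4-byte char #3 = F0 90 80 B7.
Offset 11: leading byte 0xF0 = 11110000 → 4-byte char #4 = F0 9D 98 8F.
Offset 15: leading byte 0xE1 = 11100001 → 3-byte char #5 = E1 82 AF.
Leading byte 0xE1 = 11100001 matches 1110xxxx → 3-byte sequence.
Byte 1: 0xE1 = 11100001, payload 0001 (4 bits).
Byte 2: 0x82 = 10000010 (10xxxxxx ✓), payload 000010.
Byte 3: 0xAF = 10101111 (10xxxxxx ✓), payload 101111.
Concatenate: 0001000010101111 = 0x10AF (16 bits → U+10AF).

U+10AF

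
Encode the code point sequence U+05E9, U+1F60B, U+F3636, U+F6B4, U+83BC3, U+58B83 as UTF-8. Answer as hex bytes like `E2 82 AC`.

U+05E9: 2-byte form → D7 A9.
U+1F60B: 4-byte form → F0 9F 98 8B.
U+F3636: 4-byte form → F3 B3 98 B6.
U+F6B4: 3-byte form → EF 9A B4.
U+83BC3: 4-byte form → F2 83 AF 83.
U+58B83: 4-byte form → F1 98 AE 83.
Concatenated (21 bytes): D7 A9 F0 9F 98 8B F3 B3 98 B6 EF 9A B4 F2 83 AF 83 F1 98 AE 83.

D7 A9 F0 9F 98 8B F3 B3 98 B6 EF 9A B4 F2 83 AF 83 F1 98 AE 83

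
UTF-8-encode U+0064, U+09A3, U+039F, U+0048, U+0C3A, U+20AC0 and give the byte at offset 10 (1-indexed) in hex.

0xBA

1-indexed offset 10 is 0-indexed offset 9.
U+0064 → 1-byte form 64 at offsets 0–0.
U+09A3 → 3-byte form E0 A6 A3 at offsets 1–3.
U+039F → 2-byte form CE 9F at offsets 4–5.
U+0048 → 1-byte form 48 at offsets 6–6.
U+0C3A → 3-byte form E0 B0 BA at offsets 7–9.
Offset 9 falls in char 5's range; it's byte 3 of E0 B0 BA = 0xBA.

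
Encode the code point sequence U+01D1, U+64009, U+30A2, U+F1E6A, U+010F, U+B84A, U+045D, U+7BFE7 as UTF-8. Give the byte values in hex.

C7 91 F1 A4 80 89 E3 82 A2 F3 B1 B9 AA C4 8F EB A1 8A D1 9D F1 BB BF A7

U+01D1: 2-byte form → C7 91.
U+64009: 4-byte form → F1 A4 80 89.
U+30A2: 3-byte form → E3 82 A2.
U+F1E6A: 4-byte form → F3 B1 B9 AA.
U+010F: 2-byte form → C4 8F.
U+B84A: 3-byte form → EB A1 8A.
U+045D: 2-byte form → D1 9D.
U+7BFE7: 4-byte form → F1 BB BF A7.
Concatenated (24 bytes): C7 91 F1 A4 80 89 E3 82 A2 F3 B1 B9 AA C4 8F EB A1 8A D1 9D F1 BB BF A7.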